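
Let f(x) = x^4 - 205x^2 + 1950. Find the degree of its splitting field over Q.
[K : Q] = 4

Solving the quadratic in x^2: x^2 = (205 ± √(205^2 - 4·1950))/2 = (205 ± √34225)/2 = (205 ± 185)/2, giving x^2 = 10 or x^2 = 195. So f(x) = (x^2 - 10)(x^2 - 195) and the roots of f are ±√10, ±√195. Hence the splitting field is K = Q(√10, √195). Since 10 and 195 are distinct squarefree integers > 1, their product 1950 is not a perfect square, so √195 ∉ Q(√10). By the tower law [K:Q] = [Q(√10,√195):Q(√10)] · [Q(√10):Q] = 2 · 2 = 4.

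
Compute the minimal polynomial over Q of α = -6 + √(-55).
m_α(x) = x^2 + 12x + 91

From α + 6 = √(-55), squaring gives (α + 6)^2 = -55, i.e. α^2 + 12α + 36 = -55, so α^2 + 12α + 91 = 0. The discriminant of x^2 + 12x + 91 is (12)^2 - 4·(91) = 144 - 364 = -220, and 4·(-55) is not a perfect square in Q since -55 is squarefree and ≠ 1. Hence x^2 + 12x + 91 is irreducible over Q and is the minimal polynomial of α.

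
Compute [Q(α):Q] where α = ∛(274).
[Q(α):Q] = 3

The minimal polynomial of α is x^3 - 274, irreducible over Q since 274 is not a perfect cube (so x^3 - 274 has no rational root). Hence [Q(α):Q] = deg(m_α) = 3.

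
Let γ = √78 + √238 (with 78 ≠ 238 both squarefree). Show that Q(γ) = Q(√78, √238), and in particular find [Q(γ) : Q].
[Q(γ) : Q] = 4 (equivalently, Q(γ) = Q(√78, √238))

Obviously Q(γ) ⊆ Q(√78, √238), and [Q(√78, √238):Q] = 4 (since 78, 238 are distinct squarefree integers > 1 with 18564 not a perfect square). To show equality we compute the minimal polynomial of γ. From γ = √78 + √238: γ^2 = 78 + 2√(18564) + 238 = 316 + 2√(18564), so γ^2 - 316 = 2√(18564); squaring, (γ^2 - 316)^2 = 4·18564, i.e. γ^4 - 632γ^2 + 99856 - 74256 = 0, i.e. γ^4 - 632γ^2 + 25600 = 0. So γ is a root of x^4 - 632x^2 + 25600. This polynomial is irreducible over Q: it has no rational root (each ±√78 ± √238 is irrational), and any factorization into two quadratics over Q would force √(18564) ∈ Q (pairing opposite roots) or √78, √238 ∈ Q (other pairings), all impossible. Hence [Q(γ):Q] = 4 = [Q(√78, √238):Q], so Q(γ) = Q(√78, √238).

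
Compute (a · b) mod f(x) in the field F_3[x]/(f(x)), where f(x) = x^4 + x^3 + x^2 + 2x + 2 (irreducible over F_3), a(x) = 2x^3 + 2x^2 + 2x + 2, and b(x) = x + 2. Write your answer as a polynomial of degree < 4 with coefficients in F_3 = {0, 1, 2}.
a · b ≡ x^3 + x^2 + 2x (mod f(x))

Multiply in F_3[x]: a(x)·b(x) = (2x^3 + 2x^2 + 2x + 2)·(x + 2) = 2x^4 + 1. This has degree ≥ 4, so divide by f(x) over F_3: 2x^4 + 1 = (2)·(x^4 + x^3 + x^2 + 2x + 2) + (x^3 + x^2 + 2x). Hence a·b ≡ x^3 + x^2 + 2x (mod f). (F_3[x]/(f) is a field with 3^4 = 81 elements since f is irreducible of degree 4.)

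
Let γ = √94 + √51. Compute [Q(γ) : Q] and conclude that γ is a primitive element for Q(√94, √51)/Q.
[Q(γ) : Q] = 4 (equivalently, Q(γ) = Q(√94, √51))

Obviously Q(γ) ⊆ Q(√94, √51), and [Q(√94, √51):Q] = 4 (since 94, 51 are distinct squarefree integers > 1 with 4794 not a perfect square). To show equality we compute the minimal polynomial of γ. From γ = √94 + √51: γ^2 = 94 + 2√(4794) + 51 = 145 + 2√(4794), so γ^2 - 145 = 2√(4794); squaring, (γ^2 - 145)^2 = 4·4794, i.e. γ^4 - 290γ^2 + 21025 - 19176 = 0, i.e. γ^4 - 290γ^2 + 1849 = 0. So γ is a root of x^4 - 290x^2 + 1849. This polynomial is irreducible over Q: it has no rational root (each ±√94 ± √51 is irrational), and any factorization into two quadratics over Q would force √(4794) ∈ Q (pairing opposite roots) or √94, √51 ∈ Q (other pairings), all impossible. Hence [Q(γ):Q] = 4 = [Q(√94, √51):Q], so Q(γ) = Q(√94, √51).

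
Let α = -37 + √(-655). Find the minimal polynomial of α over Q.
m_α(x) = x^2 + 74x + 2024

From α + 37 = √(-655), squaring gives (α + 37)^2 = -655, i.e. α^2 + 74α + 1369 = -655, so α^2 + 74α + 2024 = 0. The discriminant of x^2 + 74x + 2024 is (74)^2 - 4·(2024) = 5476 - 8096 = -2620, and 4·(-655) is not a perfect square in Q since -655 is squarefree and ≠ 1. Hence x^2 + 74x + 2024 is irreducible over Q and is the minimal polynomial of α.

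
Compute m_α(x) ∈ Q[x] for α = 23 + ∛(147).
m_α(x) = x^3 - 69x^2 + 1587x - 12314

Set β = α - 23 = ∛(147), so β^3 = 147. Then (α - 23)^3 - 147 = 0, i.e. α is a root of g(x) = (x - 23)^3 - 147 = x^3 - 69x^2 + 1587x - 12314. Since g(x) = h(x - 23) where h(x) = x^3 - 147, and h is irreducible over Q (because 147 is not a perfect cube, so h has no rational root, and a monic cubic with no rational root is irreducible), g is also irreducible (irreducibility is preserved under the substitution x → x - 23). Hence m_α(x) = x^3 - 69x^2 + 1587x - 12314.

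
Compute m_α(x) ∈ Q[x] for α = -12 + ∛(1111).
m_α(x) = x^3 + 36x^2 + 432x + 617

Set β = α + 12 = ∛(1111), so β^3 = 1111. Then (α + 12)^3 - 1111 = 0, i.e. α is a root of g(x) = (x + 12)^3 - 1111 = x^3 + 36x^2 + 432x + 617. Since g(x) = h(x + 12) where h(x) = x^3 - 1111, and h is irreducible over Q (because 1111 is not a perfect cube, so h has no rational root, and a monic cubic with no rational root is irreducible), g is also irreducible (irreducibility is preserved under the substitution x → x + 12). Hence m_α(x) = x^3 + 36x^2 + 432x + 617.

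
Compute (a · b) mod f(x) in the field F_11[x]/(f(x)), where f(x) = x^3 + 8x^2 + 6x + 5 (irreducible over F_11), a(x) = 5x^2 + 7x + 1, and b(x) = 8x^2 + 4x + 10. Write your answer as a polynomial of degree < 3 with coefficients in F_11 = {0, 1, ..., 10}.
a · b ≡ 5x^2 + 7x + 9 (mod f(x))

Multiply in F_11[x]: a(x)·b(x) = (5x^2 + 7x + 1)·(8x^2 + 4x + 10) = 7x^4 + 10x^3 + 9x^2 + 8x + 10. This has degree ≥ 3, so divide by f(x) over F_11: 7x^4 + 10x^3 + 9x^2 + 8x + 10 = (7x + 9)·(x^3 + 8x^2 + 6x + 5) + (5x^2 + 7x + 9). Hence a·b ≡ 5x^2 + 7x + 9 (mod f). (F_11[x]/(f) is a field with 11^3 = 1331 elements since f is irreducible of degree 3.)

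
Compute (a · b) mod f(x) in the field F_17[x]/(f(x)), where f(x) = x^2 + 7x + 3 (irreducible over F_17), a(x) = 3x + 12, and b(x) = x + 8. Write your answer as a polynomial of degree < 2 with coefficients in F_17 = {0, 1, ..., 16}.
a · b ≡ 15x + 2 (mod f(x))

Multiply in F_17[x]: a(x)·b(x) = (3x + 12)·(x + 8) = 3x^2 + 2x + 11. This has degree ≥ 2, so divide by f(x) over F_17: 3x^2 + 2x + 11 = (3)·(x^2 + 7x + 3) + (15x + 2). Hence a·b ≡ 15x + 2 (mod f). (F_17[x]/(f) is a field with 17^2 = 289 elements since f is irreducible of degree 2.)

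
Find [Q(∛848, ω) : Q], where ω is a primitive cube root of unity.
[Q(∛848, ω) : Q] = 6

[Q(∛848):Q] = 3 (min poly x^3 - 848, irreducible since 848 is not a perfect cube). [Q(ω):Q] = 2 (min poly x^2 + x + 1). Since Q(∛848) ⊂ R and ω ∉ R, we have ω ∉ Q(∛848), so x^2 + x + 1 remains irreducible over Q(∛848) and [Q(∛848, ω) : Q(∛848)] = 2. By the tower law, [Q(∛848, ω) : Q] = 3 · 2 = 6. (In fact Q(∛848, ω) is the splitting field of x^3 - 848 over Q.)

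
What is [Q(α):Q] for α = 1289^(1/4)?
[Q(α):Q] = 4

α is a root of x^4 - 1289. By Eisenstein's criterion at the prime p = 1289 (which divides the constant term 1289 but p^2 = 1661521 does not, since 1289 is squarefree), x^4 - 1289 is irreducible over Q. Hence [Q(α):Q] = 4.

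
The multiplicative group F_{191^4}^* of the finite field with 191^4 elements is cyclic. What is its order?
|F_{191^4}^*| = 1330863360

F_{191^4} has 191^4 = 1330863361 elements; its multiplicative group consists of all nonzero elements, so |F_{191^4}^*| = 1330863361 - 1 = 1330863360. (It is cyclic since any finite subgroup of the multiplicative group of a field is cyclic.)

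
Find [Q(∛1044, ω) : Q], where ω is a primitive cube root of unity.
[Q(∛1044, ω) : Q] = 6

[Q(∛1044):Q] = 3 (min poly x^3 - 1044, irreducible since 1044 is not a perfect cube). [Q(ω):Q] = 2 (min poly x^2 + x + 1). Since Q(∛1044) ⊂ R and ω ∉ R, we have ω ∉ Q(∛1044), so x^2 + x + 1 remains irreducible over Q(∛1044) and [Q(∛1044, ω) : Q(∛1044)] = 2. By the tower law, [Q(∛1044, ω) : Q] = 3 · 2 = 6. (In fact Q(∛1044, ω) is the splitting field of x^3 - 1044 over Q.)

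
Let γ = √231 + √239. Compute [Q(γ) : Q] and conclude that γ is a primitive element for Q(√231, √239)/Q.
[Q(γ) : Q] = 4 (equivalently, Q(γ) = Q(√231, √239))

Obviously Q(γ) ⊆ Q(√231, √239), and [Q(√231, √239):Q] = 4 (since 231, 239 are distinct squarefree integers > 1 with 55209 not a perfect square). To show equality we compute the minimal polynomial of γ. From γ = √231 + √239: γ^2 = 231 + 2√(55209) + 239 = 470 + 2√(55209), so γ^2 - 470 = 2√(55209); squaring, (γ^2 - 470)^2 = 4·55209, i.e. γ^4 - 940γ^2 + 220900 - 220836 = 0, i.e. γ^4 - 940γ^2 + 64 = 0. So γ is a root of x^4 - 940x^2 + 64. This polynomial is irreducible over Q: it has no rational root (each ±√231 ± √239 is irrational), and any factorization into two quadratics over Q would force √(55209) ∈ Q (pairing opposite roots) or √231, √239 ∈ Q (other pairings), all impossible. Hence [Q(γ):Q] = 4 = [Q(√231, √239):Q], so Q(γ) = Q(√231, √239).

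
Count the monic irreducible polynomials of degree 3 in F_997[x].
There are 330341992 monic irreducible polynomials of degree 3 over F_997

Each element of F_{997^3} that lies in no proper subfield is a root of exactly one monic irreducible of degree 3 over F_997, and each such polynomial has 3 distinct roots in F_{997^3}. By Möbius inversion the count is N_997(3) = (1/3) Σ_{d|3} μ(3/d) · 997^d = (1/3)(μ(3)·997^1 + μ(1)·997^3) = 991025976/3 = 330341992.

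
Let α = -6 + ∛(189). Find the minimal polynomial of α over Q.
m_α(x) = x^3 + 18x^2 + 108x + 27

Set β = α + 6 = ∛(189), so β^3 = 189. Then (α + 6)^3 - 189 = 0, i.e. α is a root of g(x) = (x + 6)^3 - 189 = x^3 + 18x^2 + 108x + 27. Since g(x) = h(x + 6) where h(x) = x^3 - 189, and h is irreducible over Q (because 189 is not a perfect cube, so h has no rational root, and a monic cubic with no rational root is irreducible), g is also irreducible (irreducibility is preserved under the substitution x → x + 6). Hence m_α(x) = x^3 + 18x^2 + 108x + 27.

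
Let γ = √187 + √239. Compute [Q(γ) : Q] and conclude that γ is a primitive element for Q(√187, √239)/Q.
[Q(γ) : Q] = 4 (equivalently, Q(γ) = Q(√187, √239))

Obviously Q(γ) ⊆ Q(√187, √239), and [Q(√187, √239):Q] = 4 (since 187, 239 are distinct squarefree integers > 1 with 44693 not a perfect square). To show equality we compute the minimal polynomial of γ. From γ = √187 + √239: γ^2 = 187 + 2√(44693) + 239 = 426 + 2√(44693), so γ^2 - 426 = 2√(44693); squaring, (γ^2 - 426)^2 = 4·44693, i.e. γ^4 - 852γ^2 + 181476 - 178772 = 0, i.e. γ^4 - 852γ^2 + 2704 = 0. So γ is a root of x^4 - 852x^2 + 2704. This polynomial is irreducible over Q: it has no rational root (each ±√187 ± √239 is irrational), and any factorization into two quadratics over Q would force √(44693) ∈ Q (pairing opposite roots) or √187, √239 ∈ Q (other pairings), all impossible. Hence [Q(γ):Q] = 4 = [Q(√187, √239):Q], so Q(γ) = Q(√187, √239).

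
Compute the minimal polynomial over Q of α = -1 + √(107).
m_α(x) = x^2 + 2x - 106

From α + 1 = √(107), squaring gives (α + 1)^2 = 107, i.e. α^2 + 2α + 1 = 107, so α^2 + 2α - 106 = 0. The discriminant of x^2 + 2x - 106 is (2)^2 - 4·(-106) = 4 + 424 = 428, and 4·(107) is not a perfect square in Q since 107 is squarefree and ≠ 1. Hence x^2 + 2x - 106 is irreducible over Q and is the minimal polynomial of α.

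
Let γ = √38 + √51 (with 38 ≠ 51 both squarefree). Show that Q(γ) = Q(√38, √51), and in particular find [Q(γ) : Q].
[Q(γ) : Q] = 4 (equivalently, Q(γ) = Q(√38, √51))

Obviously Q(γ) ⊆ Q(√38, √51), and [Q(√38, √51):Q] = 4 (since 38, 51 are distinct squarefree integers > 1 with 1938 not a perfect square). To show equality we compute the minimal polynomial of γ. From γ = √38 + √51: γ^2 = 38 + 2√(1938) + 51 = 89 + 2√(1938), so γ^2 - 89 = 2√(1938); squaring, (γ^2 - 89)^2 = 4·1938, i.e. γ^4 - 178γ^2 + 7921 - 7752 = 0, i.e. γ^4 - 178γ^2 + 169 = 0. So γ is a root of x^4 - 178x^2 + 169. This polynomial is irreducible over Q: it has no rational root (each ±√38 ± √51 is irrational), and any factorization into two quadratics over Q would force √(1938) ∈ Q (pairing opposite roots) or √38, √51 ∈ Q (other pairings), all impossible. Hence [Q(γ):Q] = 4 = [Q(√38, √51):Q], so Q(γ) = Q(√38, √51).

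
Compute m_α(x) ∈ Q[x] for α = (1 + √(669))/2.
m_α(x) = x^2 - x - 167

From 2α - 1 = √(669), squaring gives (2α - 1)^2 = 669, i.e. 4α^2 - 4α + 1 = 669, so α^2 - α + (1 - 669)/4 = 0. Since 669 ≡ 1 (mod 4), (1 - 669)/4 = -167 ∈ Z. The polynomial x^2 - x - 167 has discriminant 1 - 4·(-167) = 669, which is not a perfect square in Q (d = 669 is squarefree and ≠ 1), so x^2 - x - 167 is irreducible over Q. It is the minimal polynomial of α.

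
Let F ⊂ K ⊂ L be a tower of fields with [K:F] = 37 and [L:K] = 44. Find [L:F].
[L:F] = 1628

The tower law says that for any tower of field extensions F ⊂ K ⊂ L with finite degrees, [L:F] = [L:K] · [K:F]. Here this gives [L:F] = 44 · 37 = 1628.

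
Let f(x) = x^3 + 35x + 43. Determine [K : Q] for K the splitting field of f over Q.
[K : Q] = 6

By the rational root test, any rational root of the monic integer polynomial f(x) = x^3 + 35x + 43 must be an integer dividing the constant term 43, i.e. one of ±{1, 43}. Evaluating: f(1) = 79, f(-1) = 7, f(43) = 81055, f(-43) = -80969; none is 0, so f has no rational root and is therefore irreducible over Q (a cubic with no linear factor over a field is irreducible). For an irreducible cubic, the Galois group is A_3 or S_3 according as the discriminant disc(f) = -4a^3 - 27b^2 = -4·(35)^3 - 27·(43)^2 = -221423 is or is not a square in Q. Here disc(f) = -221423 is not a perfect square in Q, so the Galois group of f over Q is not contained in A_3 and must be all of S_3. The splitting field has degree |S_3| = 6 over Q, so [K : Q] = 6.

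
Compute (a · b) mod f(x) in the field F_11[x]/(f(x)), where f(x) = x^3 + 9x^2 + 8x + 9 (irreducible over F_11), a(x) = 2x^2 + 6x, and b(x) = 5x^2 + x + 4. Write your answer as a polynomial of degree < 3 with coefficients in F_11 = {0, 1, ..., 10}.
a · b ≡ 5x^2 + 2x + 5 (mod f(x))

Multiply in F_11[x]: a(x)·b(x) = (2x^2 + 6x)·(5x^2 + x + 4) = 10x^4 + 10x^3 + 3x^2 + 2x. This has degree ≥ 3, so divide by f(x) over F_11: 10x^4 + 10x^3 + 3x^2 + 2x = (10x + 8)·(x^3 + 9x^2 + 8x + 9) + (5x^2 + 2x + 5). Hence a·b ≡ 5x^2 + 2x + 5 (mod f). (F_11[x]/(f) is a field with 11^3 = 1331 elements since f is irreducible of degree 3.)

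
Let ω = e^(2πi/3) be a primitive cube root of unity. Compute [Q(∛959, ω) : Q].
[Q(∛959, ω) : Q] = 6

[Q(∛959):Q] = 3 (min poly x^3 - 959, irreducible since 959 is not a perfect cube). [Q(ω):Q] = 2 (min poly x^2 + x + 1). Since Q(∛959) ⊂ R and ω ∉ R, we have ω ∉ Q(∛959), so x^2 + x + 1 remains irreducible over Q(∛959) and [Q(∛959, ω) : Q(∛959)] = 2. By the tower law, [Q(∛959, ω) : Q] = 3 · 2 = 6. (In fact Q(∛959, ω) is the splitting field of x^3 - 959 over Q.)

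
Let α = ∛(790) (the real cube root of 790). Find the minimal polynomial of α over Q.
m_α(x) = x^3 - 790

α satisfies α^3 = 790, so x^3 - 790 annihilates α. By the rational root test, a rational root p/q (in lowest terms) of x^3 - 790 would satisfy p^3 = 790 q^3, forcing q = 1 and p^3 = 790; but 790 is not a perfect cube, contradiction. A monic cubic over Q with no rational root is irreducible (any nontrivial factorization would include a linear factor). Hence x^3 - 790 is the minimal polynomial of α, and in particular [Q(α):Q] = 3.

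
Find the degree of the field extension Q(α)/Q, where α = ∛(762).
[Q(α):Q] = 3

The minimal polynomial of α is x^3 - 762, irreducible over Q since 762 is not a perfect cube (so x^3 - 762 has no rational root). Hence [Q(α):Q] = deg(m_α) = 3.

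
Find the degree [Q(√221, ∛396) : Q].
[Q(√221, ∛396) : Q] = 6

Let L = Q(√221, ∛396). Since Q(√221) ⊂ L and [Q(√221):Q] = 2, the tower law gives 2 | [L:Q]. Likewise Q(∛396) ⊂ L with [Q(∛396):Q] = 3 (because 396 is not a perfect cube), so 3 | [L:Q]. As gcd(2,3) = 1, [L:Q] is divisible by 6. Conversely L is generated over Q by √221 and ∛396, so [L:Q] ≤ 2·3 = 6. Therefore [Q(√221, ∛396) : Q] = 6.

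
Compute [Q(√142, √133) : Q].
[Q(√142, √133) : Q] = 4

[Q(√142):Q] = 2 (min poly x^2 - 142, irreducible since 142 is squarefree > 1). For the top step, suppose √133 ∈ Q(√142), say √133 = c + d√142 with c, d ∈ Q. Squaring: 133 = c^2 + 142d^2 + 2cd√142. Since √142 ∉ Q this forces 2cd = 0. If d = 0 then √133 = c ∈ Q, contradicting 133 squarefree > 1. If c = 0 then 133 = 142d^2, so 142·133 = (142d)^2 is a perfect square in Q — but 142·133 = 18886 is not a perfect square (since 142 and 133 are distinct squarefree integers). Contradiction. Hence √133 ∉ Q(√142), so x^2 - 133 stays irreducible over Q(√142) and [Q(√142, √133) : Q(√142)] = 2. By the tower law, [Q(√142, √133) : Q] = 2 · 2 = 4.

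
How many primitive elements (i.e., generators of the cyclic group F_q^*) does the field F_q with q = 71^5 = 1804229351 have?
There are φ(1804229350) = 559440000 primitive elements

F_q^* is cyclic of order q - 1 = 1804229350. A cyclic group of order m has exactly φ(m) generators. Here m = 1804229350 = 2 · 5^2 · 7 · 11 · 211 · 2221, so the number of primitive elements is φ(1804229350) = 559440000.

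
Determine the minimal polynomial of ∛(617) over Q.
m_α(x) = x^3 - 617

α satisfies α^3 = 617, so x^3 - 617 annihilates α. By the rational root test, a rational root p/q (in lowest terms) of x^3 - 617 would satisfy p^3 = 617 q^3, forcing q = 1 and p^3 = 617; but 617 is not a perfect cube, contradiction. A monic cubic over Q with no rational root is irreducible (any nontrivial factorization would include a linear factor). Hence x^3 - 617 is the minimal polynomial of α, and in particular [Q(α):Q] = 3.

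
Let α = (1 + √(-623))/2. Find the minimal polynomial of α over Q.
m_α(x) = x^2 - x + 156

From 2α - 1 = √(-623), squaring gives (2α - 1)^2 = -623, i.e. 4α^2 - 4α + 1 = -623, so α^2 - α + (1 + 623)/4 = 0. Since -623 ≡ 1 (mod 4), (1 + 623)/4 = 156 ∈ Z. The polynomial x^2 - x + 156 has discriminant 1 - 4·(156) = -623, which is not a perfect square in Q (d = -623 is squarefree and ≠ 1), so x^2 - x + 156 is irreducible over Q. It is the minimal polynomial of α.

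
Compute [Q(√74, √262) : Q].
[Q(√74, √262) : Q] = 4

[Q(√74):Q] = 2 (min poly x^2 - 74, irreducible since 74 is squarefree > 1). For the top step, suppose √262 ∈ Q(√74), say √262 = c + d√74 with c, d ∈ Q. Squaring: 262 = c^2 + 74d^2 + 2cd√74. Since √74 ∉ Q this forces 2cd = 0. If d = 0 then √262 = c ∈ Q, contradicting 262 squarefree > 1. If c = 0 then 262 = 74d^2, so 74·262 = (74d)^2 is a perfect square in Q — but 74·262 = 19388 is not a perfect square (since 74 and 262 are distinct squarefree integers). Contradiction. Hence √262 ∉ Q(√74), so x^2 - 262 stays irreducible over Q(√74) and [Q(√74, √262) : Q(√74)] = 2. By the tower law, [Q(√74, √262) : Q] = 2 · 2 = 4.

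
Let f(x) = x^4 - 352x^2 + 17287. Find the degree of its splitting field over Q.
[K : Q] = 4

Solving the quadratic in x^2: x^2 = (352 ± √(352^2 - 4·17287))/2 = (352 ± √54756)/2 = (352 ± 234)/2, giving x^2 = 293 or x^2 = 59. So f(x) = (x^2 - 293)(x^2 - 59) and the roots of f are ±√293, ±√59. Hence the splitting field is K = Q(√293, √59). Since 293 and 59 are distinct squarefree integers > 1, their product 17287 is not a perfect square, so √59 ∉ Q(√293). By the tower law [K:Q] = [Q(√293,√59):Q(√293)] · [Q(√293):Q] = 2 · 2 = 4.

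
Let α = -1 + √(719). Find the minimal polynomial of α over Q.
m_α(x) = x^2 + 2x - 718

From α + 1 = √(719), squaring gives (α + 1)^2 = 719, i.e. α^2 + 2α + 1 = 719, so α^2 + 2α - 718 = 0. The discriminant of x^2 + 2x - 718 is (2)^2 - 4·(-718) = 4 + 2872 = 2876, and 4·(719) is not a perfect square in Q since 719 is squarefree and ≠ 1. Hence x^2 + 2x - 718 is irreducible over Q and is the minimal polynomial of α.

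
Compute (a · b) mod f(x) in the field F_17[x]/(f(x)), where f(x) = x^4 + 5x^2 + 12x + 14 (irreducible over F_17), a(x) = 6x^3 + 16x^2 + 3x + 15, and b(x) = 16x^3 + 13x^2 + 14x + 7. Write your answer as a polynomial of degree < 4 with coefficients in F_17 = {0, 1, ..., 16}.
a · b ≡ x^3 + 15x^2 + 6x + 8 (mod f(x))

Multiply in F_17[x]: a(x)·b(x) = (6x^3 + 16x^2 + 3x + 15)·(16x^3 + 13x^2 + 14x + 7) = 11x^6 + 11x^5 + x^3 + 9x^2 + 10x + 3. This has degree ≥ 4, so divide by f(x) over F_17: 11x^6 + 11x^5 + x^3 + 9x^2 + 10x + 3 = (11x^2 + 11x + 13)·(x^4 + 5x^2 + 12x + 14) + (x^3 + 15x^2 + 6x + 8). Hence a·b ≡ x^3 + 15x^2 + 6x + 8 (mod f). (F_17[x]/(f) is a field with 17^4 = 83521 elements since f is irreducible of degree 4.)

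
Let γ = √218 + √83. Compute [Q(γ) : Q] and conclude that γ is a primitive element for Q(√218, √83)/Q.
[Q(γ) : Q] = 4 (equivalently, Q(γ) = Q(√218, √83))

Obviously Q(γ) ⊆ Q(√218, √83), and [Q(√218, √83):Q] = 4 (since 218, 83 are distinct squarefree integers > 1 with 18094 not a perfect square). To show equality we compute the minimal polynomial of γ. From γ = √218 + √83: γ^2 = 218 + 2√(18094) + 83 = 301 + 2√(18094), so γ^2 - 301 = 2√(18094); squaring, (γ^2 - 301)^2 = 4·18094, i.e. γ^4 - 602γ^2 + 90601 - 72376 = 0, i.e. γ^4 - 602γ^2 + 18225 = 0. So γ is a root of x^4 - 602x^2 + 18225. This polynomial is irreducible over Q: it has no rational root (each ±√218 ± √83 is irrational), and any factorization into two quadratics over Q would force √(18094) ∈ Q (pairing opposite roots) or √218, √83 ∈ Q (other pairings), all impossible. Hence [Q(γ):Q] = 4 = [Q(√218, √83):Q], so Q(γ) = Q(√218, √83).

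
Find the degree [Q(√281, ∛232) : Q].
[Q(√281, ∛232) : Q] = 6

Let L = Q(√281, ∛232). Since Q(√281) ⊂ L and [Q(√281):Q] = 2, the tower law gives 2 | [L:Q]. Likewise Q(∛232) ⊂ L with [Q(∛232):Q] = 3 (because 232 is not a perfect cube), so 3 | [L:Q]. As gcd(2,3) = 1, [L:Q] is divisible by 6. Conversely L is generated over Q by √281 and ∛232, so [L:Q] ≤ 2·3 = 6. Therefore [Q(√281, ∛232) : Q] = 6.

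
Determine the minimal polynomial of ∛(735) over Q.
m_α(x) = x^3 - 735

α satisfies α^3 = 735, so x^3 - 735 annihilates α. By the rational root test, a rational root p/q (in lowest terms) of x^3 - 735 would satisfy p^3 = 735 q^3, forcing q = 1 and p^3 = 735; but 735 is not a perfect cube, contradiction. A monic cubic over Q with no rational root is irreducible (any nontrivial factorization would include a linear factor). Hence x^3 - 735 is the minimal polynomial of α, and in particular [Q(α):Q] = 3.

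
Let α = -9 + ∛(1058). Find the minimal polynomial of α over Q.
m_α(x) = x^3 + 27x^2 + 243x - 329

Set β = α + 9 = ∛(1058), so β^3 = 1058. Then (α + 9)^3 - 1058 = 0, i.e. α is a root of g(x) = (x + 9)^3 - 1058 = x^3 + 27x^2 + 243x - 329. Since g(x) = h(x + 9) where h(x) = x^3 - 1058, and h is irreducible over Q (because 1058 is not a perfect cube, so h has no rational root, and a monic cubic with no rational root is irreducible), g is also irreducible (irreducibility is preserved under the substitution x → x + 9). Hence m_α(x) = x^3 + 27x^2 + 243x - 329.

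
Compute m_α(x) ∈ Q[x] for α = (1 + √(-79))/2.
m_α(x) = x^2 - x + 20

From 2α - 1 = √(-79), squaring gives (2α - 1)^2 = -79, i.e. 4α^2 - 4α + 1 = -79, so α^2 - α + (1 + 79)/4 = 0. Since -79 ≡ 1 (mod 4), (1 + 79)/4 = 20 ∈ Z. The polynomial x^2 - x + 20 has discriminant 1 - 4·(20) = -79, which is not a perfect square in Q (d = -79 is squarefree and ≠ 1), so x^2 - x + 20 is irreducible over Q. It is the minimal polynomial of α.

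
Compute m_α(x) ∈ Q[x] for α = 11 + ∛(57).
m_α(x) = x^3 - 33x^2 + 363x - 1388

Set β = α - 11 = ∛(57), so β^3 = 57. Then (α - 11)^3 - 57 = 0, i.e. α is a root of g(x) = (x - 11)^3 - 57 = x^3 - 33x^2 + 363x - 1388. Since g(x) = h(x - 11) where h(x) = x^3 - 57, and h is irreducible over Q (because 57 is not a perfect cube, so h has no rational root, and a monic cubic with no rational root is irreducible), g is also irreducible (irreducibility is preserved under the substitution x → x - 11). Hence m_α(x) = x^3 - 33x^2 + 363x - 1388.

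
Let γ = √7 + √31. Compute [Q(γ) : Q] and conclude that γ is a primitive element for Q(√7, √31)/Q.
[Q(γ) : Q] = 4 (equivalently, Q(γ) = Q(√7, √31))

Obviously Q(γ) ⊆ Q(√7, √31), and [Q(√7, √31):Q] = 4 (since 7, 31 are distinct squarefree integers > 1 with 217 not a perfect square). To show equality we compute the minimal polynomial of γ. From γ = √7 + √31: γ^2 = 7 + 2√(217) + 31 = 38 + 2√(217), so γ^2 - 38 = 2√(217); squaring, (γ^2 - 38)^2 = 4·217, i.e. γ^4 - 76γ^2 + 1444 - 868 = 0, i.e. γ^4 - 76γ^2 + 576 = 0. So γ is a root of x^4 - 76x^2 + 576. This polynomial is irreducible over Q: it has no rational root (each ±√7 ± √31 is irrational), and any factorization into two quadratics over Q would force √(217) ∈ Q (pairing opposite roots) or √7, √31 ∈ Q (other pairings), all impossible. Hence [Q(γ):Q] = 4 = [Q(√7, √31):Q], so Q(γ) = Q(√7, √31).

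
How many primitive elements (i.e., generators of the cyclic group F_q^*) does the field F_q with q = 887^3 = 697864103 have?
There are φ(697864102) = 321358752 primitive elements

F_q^* is cyclic of order q - 1 = 697864102. A cyclic group of order m has exactly φ(m) generators. Here m = 697864102 = 2 · 13 · 443 · 60589, so the number of primitive elements is φ(697864102) = 321358752.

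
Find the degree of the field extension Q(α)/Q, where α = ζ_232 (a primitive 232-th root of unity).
[Q(α):Q] = 112

The minimal polynomial of ζ_232 over Q is the 232-th cyclotomic polynomial Φ_232(x), which is irreducible over Q and has degree φ(232) = 112. Hence [Q(α):Q] = φ(232) = 112.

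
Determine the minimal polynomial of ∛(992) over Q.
m_α(x) = x^3 - 992

α satisfies α^3 = 992, so x^3 - 992 annihilates α. By the rational root test, a rational root p/q (in lowest terms) of x^3 - 992 would satisfy p^3 = 992 q^3, forcing q = 1 and p^3 = 992; but 992 is not a perfect cube, contradiction. A monic cubic over Q with no rational root is irreducible (any nontrivial factorization would include a linear factor). Hence x^3 - 992 is the minimal polynomial of α, and in particular [Q(α):Q] = 3.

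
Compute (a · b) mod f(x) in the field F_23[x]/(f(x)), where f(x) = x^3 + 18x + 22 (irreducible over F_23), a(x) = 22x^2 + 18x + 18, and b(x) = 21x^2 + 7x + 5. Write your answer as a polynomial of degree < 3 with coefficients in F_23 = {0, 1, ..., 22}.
a · b ≡ 3x^2 + 3x + 1 (mod f(x))

Multiply in F_23[x]: a(x)·b(x) = (22x^2 + 18x + 18)·(21x^2 + 7x + 5) = 2x^4 + 3x^3 + 16x^2 + 9x + 21. This has degree ≥ 3, so divide by f(x) over F_23: 2x^4 + 3x^3 + 16x^2 + 9x + 21 = (2x + 3)·(x^3 + 18x + 22) + (3x^2 + 3x + 1). Hence a·b ≡ 3x^2 + 3x + 1 (mod f). (F_23[x]/(f) is a field with 23^3 = 12167 elements since f is irreducible of degree 3.)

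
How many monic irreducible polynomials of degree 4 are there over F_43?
There are 854238 monic irreducible polynomials of degree 4 over F_43

Each element of F_{43^4} that lies in no proper subfield is a root of exactly one monic irreducible of degree 4 over F_43, and each such polynomial has 4 distinct roots in F_{43^4}. By Möbius inversion the count is N_43(4) = (1/4) Σ_{d|4} μ(4/d) · 43^d = (1/4)(μ(4)·43^1 + μ(2)·43^2 + μ(1)·43^4) = 3416952/4 = 854238.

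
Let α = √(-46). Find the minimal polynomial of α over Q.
m_α(x) = x^2 + 46

α satisfies α^2 + 46 = 0, so x^2 + 46 annihilates α. Since d = -46 is squarefree and ≠ 1, it is not a perfect square in Q, so x^2 + 46 has no rational root and is therefore irreducible over Q (a degree-2 polynomial over a field is irreducible iff it has no root). Hence m_α(x) = x^2 + 46.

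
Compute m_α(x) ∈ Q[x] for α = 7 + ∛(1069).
m_α(x) = x^3 - 21x^2 + 147x - 1412

Set β = α - 7 = ∛(1069), so β^3 = 1069. Then (α - 7)^3 - 1069 = 0, i.e. α is a root of g(x) = (x - 7)^3 - 1069 = x^3 - 21x^2 + 147x - 1412. Since g(x) = h(x - 7) where h(x) = x^3 - 1069, and h is irreducible over Q (because 1069 is not a perfect cube, so h has no rational root, and a monic cubic with no rational root is irreducible), g is also irreducible (irreducibility is preserved under the substitution x → x - 7). Hence m_α(x) = x^3 - 21x^2 + 147x - 1412.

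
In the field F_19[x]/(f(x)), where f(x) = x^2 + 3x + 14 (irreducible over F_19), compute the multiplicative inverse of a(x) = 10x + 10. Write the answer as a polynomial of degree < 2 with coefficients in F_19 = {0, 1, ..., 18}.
a(x)^(-1) ≡ 3x + 6 (mod f(x))

Since f is irreducible over F_19, F_19[x]/(f) is a field and a(x) ≠ 0 has an inverse. Apply the extended Euclidean algorithm to f(x) and a(x) in F_19[x]: f(x) = (2x + 4)·a(x) + (12). The last nonzero remainder is the constant 12 = gcd(f, a) in F_19. Back-substituting through the division chain expresses 12 = s(x)·a(x) + t(x)·f(x) with s(x) ≡ 17x + 15 (mod f), so (17x + 15)·a(x) ≡ 12 (mod f). Multiplying by 12^(-1) ≡ 8 in F_19 gives a(x)^(-1) ≡ 8·(17x + 15) ≡ 3x + 6 (mod f). Check: (10x + 10)·(3x + 6) = 11x^2 + 14x + 3 ≡ 1 (mod x^2 + 3x + 14).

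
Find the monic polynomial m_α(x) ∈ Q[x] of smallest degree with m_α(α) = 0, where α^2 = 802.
m_α(x) = x^2 - 802

α satisfies α^2 - 802 = 0, so x^2 - 802 annihilates α. Since d = 802 is squarefree and ≠ 1, it is not a perfect square in Q, so x^2 - 802 has no rational root and is therefore irreducible over Q (a degree-2 polynomial over a field is irreducible iff it has no root). Hence m_α(x) = x^2 - 802.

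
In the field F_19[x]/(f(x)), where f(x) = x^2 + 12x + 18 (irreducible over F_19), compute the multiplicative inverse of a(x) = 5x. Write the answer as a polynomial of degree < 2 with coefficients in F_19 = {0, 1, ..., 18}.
a(x)^(-1) ≡ 4x + 10 (mod f(x))

Since f is irreducible over F_19, F_19[x]/(f) is a field and a(x) ≠ 0 has an inverse. Apply the extended Euclidean algorithm to f(x) and a(x) in F_19[x]: f(x) = (4x + 10)·a(x) + (18). The last nonzero remainder is the constant 18 = gcd(f, a) in F_19. Back-substituting through the division chain expresses 18 = s(x)·a(x) + t(x)·f(x) with s(x) ≡ 15x + 9 (mod f), so (15x + 9)·a(x) ≡ 18 (mod f). Multiplying by 18^(-1) ≡ 18 in F_19 gives a(x)^(-1) ≡ 18·(15x + 9) ≡ 4x + 10 (mod f). Check: (5x)·(4x + 10) = x^2 + 12x ≡ 1 (mod x^2 + 12x + 18).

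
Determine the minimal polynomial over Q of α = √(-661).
m_α(x) = x^2 + 661

α satisfies α^2 + 661 = 0, so x^2 + 661 annihilates α. Since d = -661 is squarefree and ≠ 1, it is not a perfect square in Q, so x^2 + 661 has no rational root and is therefore irreducible over Q (a degree-2 polynomial over a field is irreducible iff it has no root). Hence m_α(x) = x^2 + 661.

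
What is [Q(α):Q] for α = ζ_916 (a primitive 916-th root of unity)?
[Q(α):Q] = 456

The minimal polynomial of ζ_916 over Q is the 916-th cyclotomic polynomial Φ_916(x), which is irreducible over Q and has degree φ(916) = 456. Hence [Q(α):Q] = φ(916) = 456.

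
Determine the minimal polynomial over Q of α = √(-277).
m_α(x) = x^2 + 277

α satisfies α^2 + 277 = 0, so x^2 + 277 annihilates α. Since d = -277 is squarefree and ≠ 1, it is not a perfect square in Q, so x^2 + 277 has no rational root and is therefore irreducible over Q (a degree-2 polynomial over a field is irreducible iff it has no root). Hence m_α(x) = x^2 + 277.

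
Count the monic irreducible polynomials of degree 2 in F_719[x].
There are 258121 monic irreducible polynomials of degree 2 over F_719

Each element of F_{719^2} that lies in no proper subfield is a root of exactly one monic irreducible of degree 2 over F_719, and each such polynomial has 2 distinct roots in F_{719^2}. By Möbius inversion the count is N_719(2) = (1/2) Σ_{d|2} μ(2/d) · 719^d = (1/2)(μ(2)·719^1 + μ(1)·719^2) = 516242/2 = 258121.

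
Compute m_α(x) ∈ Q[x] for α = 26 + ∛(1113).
m_α(x) = x^3 - 78x^2 + 2028x - 18689

Set β = α - 26 = ∛(1113), so β^3 = 1113. Then (α - 26)^3 - 1113 = 0, i.e. α is a root of g(x) = (x - 26)^3 - 1113 = x^3 - 78x^2 + 2028x - 18689. Since g(x) = h(x - 26) where h(x) = x^3 - 1113, and h is irreducible over Q (because 1113 is not a perfect cube, so h has no rational root, and a monic cubic with no rational root is irreducible), g is also irreducible (irreducibility is preserved under the substitution x → x - 26). Hence m_α(x) = x^3 - 78x^2 + 2028x - 18689.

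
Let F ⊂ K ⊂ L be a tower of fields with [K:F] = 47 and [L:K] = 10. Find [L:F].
[L:F] = 470

The tower law says that for any tower of field extensions F ⊂ K ⊂ L with finite degrees, [L:F] = [L:K] · [K:F]. Here this gives [L:F] = 10 · 47 = 470.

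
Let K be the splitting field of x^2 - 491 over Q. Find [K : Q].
[K : Q] = 2

f(x) = x^2 - 491 factors as (x - √491)(x + √491). The splitting field is K = Q(√491). Since 491 is squarefree and > 1, it is not a perfect square, so x^2 - 491 is irreducible over Q and [Q(√491) : Q] = 2. Hence [K : Q] = 2.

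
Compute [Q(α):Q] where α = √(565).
[Q(α):Q] = 2

[Q(α):Q] equals the degree of the minimal polynomial of α. Here α^2 = 565 and x^2 - 565 is irreducible (d = 565 is squarefree, ≠ 1, hence not a square), so deg(m_α) = 2. Thus [Q(α):Q] = 2.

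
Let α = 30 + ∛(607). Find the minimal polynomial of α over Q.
m_α(x) = x^3 - 90x^2 + 2700x - 27607

Set β = α - 30 = ∛(607), so β^3 = 607. Then (α - 30)^3 - 607 = 0, i.e. α is a root of g(x) = (x - 30)^3 - 607 = x^3 - 90x^2 + 2700x - 27607. Since g(x) = h(x - 30) where h(x) = x^3 - 607, and h is irreducible over Q (because 607 is not a perfect cube, so h has no rational root, and a monic cubic with no rational root is irreducible), g is also irreducible (irreducibility is preserved under the substitution x → x - 30). Hence m_α(x) = x^3 - 90x^2 + 2700x - 27607.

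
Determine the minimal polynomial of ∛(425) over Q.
m_α(x) = x^3 - 425

α satisfies α^3 = 425, so x^3 - 425 annihilates α. By the rational root test, a rational root p/q (in lowest terms) of x^3 - 425 would satisfy p^3 = 425 q^3, forcing q = 1 and p^3 = 425; but 425 is not a perfect cube, contradiction. A monic cubic over Q with no rational root is irreducible (any nontrivial factorization would include a linear factor). Hence x^3 - 425 is the minimal polynomial of α, and in particular [Q(α):Q] = 3.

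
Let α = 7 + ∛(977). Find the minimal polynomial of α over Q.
m_α(x) = x^3 - 21x^2 + 147x - 1320

Set β = α - 7 = ∛(977), so β^3 = 977. Then (α - 7)^3 - 977 = 0, i.e. α is a root of g(x) = (x - 7)^3 - 977 = x^3 - 21x^2 + 147x - 1320. Since g(x) = h(x - 7) where h(x) = x^3 - 977, and h is irreducible over Q (because 977 is not a perfect cube, so h has no rational root, and a monic cubic with no rational root is irreducible), g is also irreducible (irreducibility is preserved under the substitution x → x - 7). Hence m_α(x) = x^3 - 21x^2 + 147x - 1320.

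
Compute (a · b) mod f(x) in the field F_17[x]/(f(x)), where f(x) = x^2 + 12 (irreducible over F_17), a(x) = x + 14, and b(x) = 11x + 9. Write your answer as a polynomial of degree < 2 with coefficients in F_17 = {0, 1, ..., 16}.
a · b ≡ 10x + 11 (mod f(x))

Multiply in F_17[x]: a(x)·b(x) = (x + 14)·(11x + 9) = 11x^2 + 10x + 7. This has degree ≥ 2, so divide by f(x) over F_17: 11x^2 + 10x + 7 = (11)·(x^2 + 12) + (10x + 11). Hence a·b ≡ 10x + 11 (mod f). (F_17[x]/(f) is a field with 17^2 = 289 elements since f is irreducible of degree 2.)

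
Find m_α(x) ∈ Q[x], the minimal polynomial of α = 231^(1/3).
m_α(x) = x^3 - 231

α satisfies α^3 = 231, so x^3 - 231 annihilates α. By the rational root test, a rational root p/q (in lowest terms) of x^3 - 231 would satisfy p^3 = 231 q^3, forcing q = 1 and p^3 = 231; but 231 is not a perfect cube, contradiction. A monic cubic over Q with no rational root is irreducible (any nontrivial factorization would include a linear factor). Hence x^3 - 231 is the minimal polynomial of α, and in particular [Q(α):Q] = 3.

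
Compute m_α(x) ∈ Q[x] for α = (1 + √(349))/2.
m_α(x) = x^2 - x - 87

From 2α - 1 = √(349), squaring gives (2α - 1)^2 = 349, i.e. 4α^2 - 4α + 1 = 349, so α^2 - α + (1 - 349)/4 = 0. Since 349 ≡ 1 (mod 4), (1 - 349)/4 = -87 ∈ Z. The polynomial x^2 - x - 87 has discriminant 1 - 4·(-87) = 349, which is not a perfect square in Q (d = 349 is squarefree and ≠ 1), so x^2 - x - 87 is irreducible over Q. It is the minimal polynomial of α.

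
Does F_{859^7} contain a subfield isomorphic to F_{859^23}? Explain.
No: F_{859^23} is not a subfield of F_{859^7}

F_{p^m} embeds in F_{p^n} iff m | n. Here 23 ∤ 7 (since 7 = 0·23 + 7 with remainder 7 ≠ 0), so F_{859^23} is not a subfield of F_{859^7}. Equivalently: if it were, the tower law would give 23 = [F_{859^23}:F_859] dividing [F_{859^7}:F_859] = 7, contradiction.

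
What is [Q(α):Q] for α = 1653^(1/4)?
[Q(α):Q] = 4

α is a root of x^4 - 1653. By Eisenstein's criterion at the prime p = 3 (which divides the constant term 1653 but p^2 = 9 does not, since 1653 is squarefree), x^4 - 1653 is irreducible over Q. Hence [Q(α):Q] = 4.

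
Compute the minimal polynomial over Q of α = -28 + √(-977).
m_α(x) = x^2 + 56x + 1761

From α + 28 = √(-977), squaring gives (α + 28)^2 = -977, i.e. α^2 + 56α + 784 = -977, so α^2 + 56α + 1761 = 0. The discriminant of x^2 + 56x + 1761 is (56)^2 - 4·(1761) = 3136 - 7044 = -3908, and 4·(-977) is not a perfect square in Q since -977 is squarefree and ≠ 1. Hence x^2 + 56x + 1761 is irreducible over Q and is the minimal polynomial of α.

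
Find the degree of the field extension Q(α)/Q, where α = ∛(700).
[Q(α):Q] = 3

The minimal polynomial of α is x^3 - 700, irreducible over Q since 700 is not a perfect cube (so x^3 - 700 has no rational root). Hence [Q(α):Q] = deg(m_α) = 3.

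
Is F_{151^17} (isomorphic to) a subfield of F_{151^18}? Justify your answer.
No: F_{151^17} is not a subfield of F_{151^18}

F_{p^m} embeds in F_{p^n} iff m | n. Here 17 ∤ 18 (since 18 = 1·17 + 1 with remainder 1 ≠ 0), so F_{151^17} is not a subfield of F_{151^18}. Equivalently: if it were, the tower law would give 17 = [F_{151^17}:F_151] dividing [F_{151^18}:F_151] = 18, contradiction.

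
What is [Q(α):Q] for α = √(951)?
[Q(α):Q] = 2

[Q(α):Q] equals the degree of the minimal polynomial of α. Here α^2 = 951 and x^2 - 951 is irreducible (d = 951 is squarefree, ≠ 1, hence not a square), so deg(m_α) = 2. Thus [Q(α):Q] = 2.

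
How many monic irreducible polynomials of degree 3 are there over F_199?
There are 2626800 monic irreducible polynomials of degree 3 over F_199

Each element of F_{199^3} that lies in no proper subfield is a root of exactly one monic irreducible of degree 3 over F_199, and each such polynomial has 3 distinct roots in F_{199^3}. By Möbius inversion the count is N_199(3) = (1/3) Σ_{d|3} μ(3/d) · 199^d = (1/3)(μ(3)·199^1 + μ(1)·199^3) = 7880400/3 = 2626800.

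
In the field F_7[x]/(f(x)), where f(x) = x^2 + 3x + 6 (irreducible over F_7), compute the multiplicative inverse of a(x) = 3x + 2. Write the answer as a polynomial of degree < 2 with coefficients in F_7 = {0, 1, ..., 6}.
a(x)^(-1) ≡ 5x (mod f(x))

Since f is irreducible over F_7, F_7[x]/(f) is a field and a(x) ≠ 0 has an inverse. Apply the extended Euclidean algorithm to f(x) and a(x) in F_7[x]: f(x) = (5x)·a(x) + (6). The last nonzero remainder is the constant 6 = gcd(f, a) in F_7. Back-substituting through the division chain expresses 6 = s(x)·a(x) + t(x)·f(x) with s(x) ≡ 2x (mod f), so (2x)·a(x) ≡ 6 (mod f). Multiplying by 6^(-1) ≡ 6 in F_7 gives a(x)^(-1) ≡ 6·(2x) ≡ 5x (mod f). Check: (3x + 2)·(5x) = x^2 + 3x ≡ 1 (mod x^2 + 3x + 6).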